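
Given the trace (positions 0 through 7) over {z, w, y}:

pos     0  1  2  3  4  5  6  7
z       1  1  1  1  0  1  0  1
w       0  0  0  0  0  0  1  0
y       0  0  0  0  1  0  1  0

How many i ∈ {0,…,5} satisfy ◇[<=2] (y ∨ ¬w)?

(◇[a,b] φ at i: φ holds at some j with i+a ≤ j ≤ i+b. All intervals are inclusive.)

6

Evaluate at each i in [0,5]:
  i=0: ✓ (witness j=0)
  i=1: ✓ (witness j=1)
  i=2: ✓ (witness j=2)
  i=3: ✓ (witness j=3)
  i=4: ✓ (witness j=4)
  i=5: ✓ (witness j=5)
Positions where it holds: {0, 1, 2, 3, 4, 5} → 6.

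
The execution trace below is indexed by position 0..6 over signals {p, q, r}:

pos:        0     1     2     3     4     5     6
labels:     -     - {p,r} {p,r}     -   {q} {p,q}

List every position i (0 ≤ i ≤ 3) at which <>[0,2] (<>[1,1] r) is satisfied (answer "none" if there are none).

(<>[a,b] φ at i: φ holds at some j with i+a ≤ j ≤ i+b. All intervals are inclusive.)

0, 1, 2

Evaluate at each i in [0,3]:
  i=0: ✓ (witness j=1)
  i=1: ✓ (witness j=1)
  i=2: ✓ (witness j=2)
  i=3: ✗ (none in [3,5])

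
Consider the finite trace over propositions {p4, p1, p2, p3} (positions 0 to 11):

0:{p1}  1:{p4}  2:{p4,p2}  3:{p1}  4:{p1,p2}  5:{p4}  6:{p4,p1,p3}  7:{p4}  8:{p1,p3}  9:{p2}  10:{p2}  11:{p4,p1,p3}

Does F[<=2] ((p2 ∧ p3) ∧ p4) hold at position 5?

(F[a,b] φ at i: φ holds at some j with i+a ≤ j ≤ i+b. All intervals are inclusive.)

Check ((p2 ∧ p3) ∧ p4) at each j in [5,7]:
  j=5: false
  j=6: false
  j=7: false
No position in the window satisfies it → formula fails.

No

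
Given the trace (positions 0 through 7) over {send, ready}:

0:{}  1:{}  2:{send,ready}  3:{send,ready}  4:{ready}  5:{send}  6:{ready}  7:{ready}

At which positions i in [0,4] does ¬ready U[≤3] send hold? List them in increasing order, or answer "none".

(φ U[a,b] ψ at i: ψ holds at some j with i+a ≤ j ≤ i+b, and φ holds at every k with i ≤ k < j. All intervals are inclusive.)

Evaluate at each i in [0,4]:
  i=0: ✓ (rhs at j=2; lhs holds on [0,1])
  i=1: ✓ (rhs at j=2; lhs holds on [1,1])
  i=2: ✓ (rhs at j=2)
  i=3: ✓ (rhs at j=3)
  i=4: ✗ (lhs fails at k=4 before rhs at j=5)

0, 1, 2, 3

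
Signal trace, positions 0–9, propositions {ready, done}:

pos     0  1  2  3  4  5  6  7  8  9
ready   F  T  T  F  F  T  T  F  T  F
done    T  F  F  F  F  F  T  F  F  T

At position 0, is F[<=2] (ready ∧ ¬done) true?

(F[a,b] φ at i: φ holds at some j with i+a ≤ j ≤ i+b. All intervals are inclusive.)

Check (ready ∧ ¬done) at each j in [0,2]:
  j=0: false
  j=1: true
  j=2: true
Found at j=1 → formula holds.

Holds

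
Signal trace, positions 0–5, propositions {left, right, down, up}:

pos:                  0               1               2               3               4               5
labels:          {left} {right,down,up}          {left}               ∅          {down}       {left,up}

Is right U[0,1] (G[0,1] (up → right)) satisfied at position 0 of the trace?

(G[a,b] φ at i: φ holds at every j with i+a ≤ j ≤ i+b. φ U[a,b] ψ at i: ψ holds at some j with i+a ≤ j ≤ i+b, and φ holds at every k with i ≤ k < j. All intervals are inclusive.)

Need some j in [0,1] with G[0,1] (up → right), and right at every k in [0,j-1].
  j=0: G[0,1] (up → right) holds; no prefix to check → satisfied.

Holds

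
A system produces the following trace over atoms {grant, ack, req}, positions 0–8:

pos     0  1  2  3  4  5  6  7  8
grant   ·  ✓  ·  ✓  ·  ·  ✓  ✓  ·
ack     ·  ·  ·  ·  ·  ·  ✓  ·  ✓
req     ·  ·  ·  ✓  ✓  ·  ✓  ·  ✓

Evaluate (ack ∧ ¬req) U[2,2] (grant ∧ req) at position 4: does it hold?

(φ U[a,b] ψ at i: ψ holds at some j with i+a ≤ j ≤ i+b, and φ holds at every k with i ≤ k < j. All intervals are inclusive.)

Need some j in [6,6] with (grant ∧ req), and (ack ∧ ¬req) at every k in [4,j-1].
  j=6: (grant ∧ req) holds, but (ack ∧ ¬req) fails at k=4 → not this j.
No j in the window works → until fails.

No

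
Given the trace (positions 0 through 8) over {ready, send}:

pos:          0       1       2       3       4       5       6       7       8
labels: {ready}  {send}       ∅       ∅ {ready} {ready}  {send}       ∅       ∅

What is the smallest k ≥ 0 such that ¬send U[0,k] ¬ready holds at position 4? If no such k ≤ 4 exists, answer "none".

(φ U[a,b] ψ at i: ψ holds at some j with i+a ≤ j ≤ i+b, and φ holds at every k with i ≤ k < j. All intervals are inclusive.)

2

Need earliest j ≥ 4 with ¬ready, and ¬send at every k in [4,j-1].
  j=4: rhs fails.
  j=5: rhs fails.
  j=6: rhs holds; lhs holds on [4,5]. k = 2.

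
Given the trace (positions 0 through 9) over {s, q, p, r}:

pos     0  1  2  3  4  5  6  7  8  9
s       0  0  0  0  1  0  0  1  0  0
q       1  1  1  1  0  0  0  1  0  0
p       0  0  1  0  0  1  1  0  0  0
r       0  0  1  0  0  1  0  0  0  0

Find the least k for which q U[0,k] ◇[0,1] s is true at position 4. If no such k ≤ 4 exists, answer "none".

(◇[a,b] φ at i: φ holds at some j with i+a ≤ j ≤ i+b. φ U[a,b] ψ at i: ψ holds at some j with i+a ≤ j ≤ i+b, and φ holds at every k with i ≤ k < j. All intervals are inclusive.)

0

Need earliest j ≥ 4 with ◇[0,1] s, and q at every k in [4,j-1].
  j=4: rhs holds (empty prefix). k = 0.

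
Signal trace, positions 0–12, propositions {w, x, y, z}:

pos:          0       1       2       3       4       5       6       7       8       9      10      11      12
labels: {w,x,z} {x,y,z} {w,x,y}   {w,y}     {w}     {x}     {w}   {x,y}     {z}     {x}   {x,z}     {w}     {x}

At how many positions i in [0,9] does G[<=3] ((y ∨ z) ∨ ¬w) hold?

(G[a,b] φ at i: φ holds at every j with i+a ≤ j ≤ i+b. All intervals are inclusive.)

2

Evaluate at each i in [0,9]:
  i=0: ✓ (all of [0,3])
  i=1: ✗ (fails at j=4)
  i=2: ✗ (fails at j=4)
  i=3: ✗ (fails at j=4)
  i=4: ✗ (fails at j=4)
  i=5: ✗ (fails at j=6)
  i=6: ✗ (fails at j=6)
  i=7: ✓ (all of [7,10])
  i=8: ✗ (fails at j=11)
  i=9: ✗ (fails at j=11)
Positions where it holds: {0, 7} → 2.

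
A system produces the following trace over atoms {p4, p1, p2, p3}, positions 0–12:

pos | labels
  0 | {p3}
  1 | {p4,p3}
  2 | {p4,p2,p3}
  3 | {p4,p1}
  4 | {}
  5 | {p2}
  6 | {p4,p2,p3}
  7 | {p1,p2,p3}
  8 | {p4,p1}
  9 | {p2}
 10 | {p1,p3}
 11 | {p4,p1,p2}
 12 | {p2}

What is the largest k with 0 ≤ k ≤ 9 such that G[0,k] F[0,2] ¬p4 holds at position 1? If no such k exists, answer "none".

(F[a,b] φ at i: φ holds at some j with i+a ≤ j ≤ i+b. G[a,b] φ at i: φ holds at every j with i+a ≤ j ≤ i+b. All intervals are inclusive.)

none

F[0,2] ¬p4 must hold from j=1 onward; find where it first fails.
  j=1: fails → no k works.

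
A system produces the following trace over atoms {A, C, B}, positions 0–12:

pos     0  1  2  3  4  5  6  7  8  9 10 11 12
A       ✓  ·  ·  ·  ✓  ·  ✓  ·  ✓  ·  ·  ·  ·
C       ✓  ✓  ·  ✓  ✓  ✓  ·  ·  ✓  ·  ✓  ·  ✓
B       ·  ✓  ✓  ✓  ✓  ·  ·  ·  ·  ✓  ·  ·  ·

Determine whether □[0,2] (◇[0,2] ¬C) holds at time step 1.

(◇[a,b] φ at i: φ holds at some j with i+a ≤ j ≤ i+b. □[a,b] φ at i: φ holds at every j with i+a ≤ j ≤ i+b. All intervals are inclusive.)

False

Check ◇[0,2] ¬C at every j in [1,3]:
  j=1: holds (witness at 2)
  j=2: holds (witness at 2)
  j=3: fails (none in [3,5])
Fails at j=3 → formula fails.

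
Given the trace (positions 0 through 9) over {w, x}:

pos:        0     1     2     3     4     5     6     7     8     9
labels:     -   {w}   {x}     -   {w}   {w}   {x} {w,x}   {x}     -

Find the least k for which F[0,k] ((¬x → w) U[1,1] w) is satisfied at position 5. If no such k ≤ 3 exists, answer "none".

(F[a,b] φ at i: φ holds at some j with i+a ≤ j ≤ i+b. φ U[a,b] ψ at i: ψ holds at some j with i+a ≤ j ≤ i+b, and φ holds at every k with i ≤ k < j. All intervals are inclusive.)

1

Scan j = 5,6,… for ((¬x → w) U[1,1] w):
  j=5: fails
  j=6: holds
First hit at j=6, so smallest k = 6-5 = 1.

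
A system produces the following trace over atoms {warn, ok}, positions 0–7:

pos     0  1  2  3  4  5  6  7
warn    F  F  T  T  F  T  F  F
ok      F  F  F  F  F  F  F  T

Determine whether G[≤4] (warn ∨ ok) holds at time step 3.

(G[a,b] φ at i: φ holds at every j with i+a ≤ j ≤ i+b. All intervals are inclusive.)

Check (warn ∨ ok) at every j in [3,7]:
  j=3: true
  j=4: false
  j=5: true
  j=6: false
  j=7: true
Fails at j=4 → formula fails.

No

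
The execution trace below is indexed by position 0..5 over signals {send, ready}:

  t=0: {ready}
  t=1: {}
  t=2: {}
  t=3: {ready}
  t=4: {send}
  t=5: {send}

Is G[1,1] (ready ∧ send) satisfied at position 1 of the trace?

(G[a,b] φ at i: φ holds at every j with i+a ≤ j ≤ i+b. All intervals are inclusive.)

Does not hold

Check (ready ∧ send) at every j in [2,2]:
  j=2: false
Fails at j=2 → formula fails.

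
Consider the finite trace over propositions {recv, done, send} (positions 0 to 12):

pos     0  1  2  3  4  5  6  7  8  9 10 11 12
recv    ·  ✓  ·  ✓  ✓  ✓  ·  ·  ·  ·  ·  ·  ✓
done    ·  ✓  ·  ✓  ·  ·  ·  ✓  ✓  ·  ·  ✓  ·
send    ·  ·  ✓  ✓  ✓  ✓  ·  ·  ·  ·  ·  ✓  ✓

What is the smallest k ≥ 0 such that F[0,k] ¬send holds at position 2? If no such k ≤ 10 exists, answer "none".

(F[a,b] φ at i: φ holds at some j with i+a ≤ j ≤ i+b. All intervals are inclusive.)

Scan j = 2,3,… for ¬send:
  j=2: fails
  j=3: fails
  j=4: fails
  j=5: fails
  j=6: holds
First hit at j=6, so smallest k = 6-2 = 4.

4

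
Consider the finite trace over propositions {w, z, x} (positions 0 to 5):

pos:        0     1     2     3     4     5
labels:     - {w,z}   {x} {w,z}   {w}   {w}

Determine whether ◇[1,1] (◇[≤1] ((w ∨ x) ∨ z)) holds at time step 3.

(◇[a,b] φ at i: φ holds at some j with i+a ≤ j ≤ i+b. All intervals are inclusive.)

Yes

Check ◇[≤1] ((w ∨ x) ∨ z) at each j in [4,4]:
  j=4: holds (witness at 4)
Found at j=4 → formula holds.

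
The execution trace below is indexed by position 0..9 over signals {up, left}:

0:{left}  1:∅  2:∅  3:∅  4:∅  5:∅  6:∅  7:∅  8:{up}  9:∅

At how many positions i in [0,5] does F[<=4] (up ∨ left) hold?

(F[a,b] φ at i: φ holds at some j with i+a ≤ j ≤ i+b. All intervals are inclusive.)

Evaluate at each i in [0,5]:
  i=0: ✓ (witness j=0)
  i=1: ✗ (none in [1,5])
  i=2: ✗ (none in [2,6])
  i=3: ✗ (none in [3,7])
  i=4: ✓ (witness j=8)
  i=5: ✓ (witness j=8)
Positions where it holds: {0, 4, 5} → 3.

3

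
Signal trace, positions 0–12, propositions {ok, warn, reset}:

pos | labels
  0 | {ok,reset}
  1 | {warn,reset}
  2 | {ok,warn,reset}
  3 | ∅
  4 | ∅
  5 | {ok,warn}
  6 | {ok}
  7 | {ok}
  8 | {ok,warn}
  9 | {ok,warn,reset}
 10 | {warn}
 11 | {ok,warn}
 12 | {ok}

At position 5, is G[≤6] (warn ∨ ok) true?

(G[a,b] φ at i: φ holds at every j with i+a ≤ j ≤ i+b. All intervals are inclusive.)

Check (warn ∨ ok) at every j in [5,11]:
  j=5: true
  j=6: true
  j=7: true
  j=8: true
  j=9: true
  j=10: true
  j=11: true
All positions satisfy it → formula holds.

Holds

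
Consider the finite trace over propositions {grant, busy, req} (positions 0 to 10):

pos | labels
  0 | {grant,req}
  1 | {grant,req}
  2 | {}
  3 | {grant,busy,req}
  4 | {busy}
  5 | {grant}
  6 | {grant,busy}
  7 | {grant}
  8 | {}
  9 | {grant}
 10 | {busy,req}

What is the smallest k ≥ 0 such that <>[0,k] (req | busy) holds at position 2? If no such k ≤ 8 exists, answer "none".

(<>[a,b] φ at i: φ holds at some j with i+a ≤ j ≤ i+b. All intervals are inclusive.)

1

Scan j = 2,3,… for (req | busy):
  j=2: fails
  j=3: holds
First hit at j=3, so smallest k = 3-2 = 1.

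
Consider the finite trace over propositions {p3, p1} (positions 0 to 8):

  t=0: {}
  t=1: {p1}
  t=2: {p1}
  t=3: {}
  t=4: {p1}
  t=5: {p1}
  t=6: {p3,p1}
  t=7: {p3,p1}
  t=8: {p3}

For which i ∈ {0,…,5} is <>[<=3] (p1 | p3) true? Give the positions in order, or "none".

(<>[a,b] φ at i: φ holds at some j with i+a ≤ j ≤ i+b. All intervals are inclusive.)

0, 1, 2, 3, 4, 5

Evaluate at each i in [0,5]:
  i=0: ✓ (witness j=1)
  i=1: ✓ (witness j=1)
  i=2: ✓ (witness j=2)
  i=3: ✓ (witness j=4)
  i=4: ✓ (witness j=4)
  i=5: ✓ (witness j=5)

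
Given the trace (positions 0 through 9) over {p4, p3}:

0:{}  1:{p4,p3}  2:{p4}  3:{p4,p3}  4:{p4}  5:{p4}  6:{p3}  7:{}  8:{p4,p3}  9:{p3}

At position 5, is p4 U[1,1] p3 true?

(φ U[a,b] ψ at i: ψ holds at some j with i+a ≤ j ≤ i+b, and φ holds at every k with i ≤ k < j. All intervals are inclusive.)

Yes

Need some j in [6,6] with p3, and p4 at every k in [5,j-1].
  j=6: p3 holds; p4 holds at every k in [5,5] → satisfied.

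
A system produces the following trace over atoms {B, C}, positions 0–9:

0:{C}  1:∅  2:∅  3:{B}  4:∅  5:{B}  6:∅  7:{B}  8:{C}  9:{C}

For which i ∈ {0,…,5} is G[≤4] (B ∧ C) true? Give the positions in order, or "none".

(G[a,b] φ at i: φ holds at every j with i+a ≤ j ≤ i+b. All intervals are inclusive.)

Evaluate at each i in [0,5]:
  i=0: ✗ (fails at j=0)
  i=1: ✗ (fails at j=1)
  i=2: ✗ (fails at j=2)
  i=3: ✗ (fails at j=3)
  i=4: ✗ (fails at j=4)
  i=5: ✗ (fails at j=5)

none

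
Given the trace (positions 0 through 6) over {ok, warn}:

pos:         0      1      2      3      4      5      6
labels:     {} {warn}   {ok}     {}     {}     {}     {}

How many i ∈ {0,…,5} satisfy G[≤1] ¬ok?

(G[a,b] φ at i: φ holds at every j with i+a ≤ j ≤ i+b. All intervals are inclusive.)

4

Evaluate at each i in [0,5]:
  i=0: ✓ (all of [0,1])
  i=1: ✗ (fails at j=2)
  i=2: ✗ (fails at j=2)
  i=3: ✓ (all of [3,4])
  i=4: ✓ (all of [4,5])
  i=5: ✓ (all of [5,6])
Positions where it holds: {0, 3, 4, 5} → 4.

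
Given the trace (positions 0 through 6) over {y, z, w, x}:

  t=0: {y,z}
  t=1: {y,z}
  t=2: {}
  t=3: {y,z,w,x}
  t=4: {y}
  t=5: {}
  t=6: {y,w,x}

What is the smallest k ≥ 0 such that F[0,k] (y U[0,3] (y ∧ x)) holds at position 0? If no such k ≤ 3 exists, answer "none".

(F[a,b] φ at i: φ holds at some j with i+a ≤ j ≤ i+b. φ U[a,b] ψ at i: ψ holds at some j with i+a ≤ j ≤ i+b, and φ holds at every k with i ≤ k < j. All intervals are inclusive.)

Scan j = 0,1,… for (y U[0,3] (y ∧ x)):
  j=0: fails
  j=1: fails
  j=2: fails
  j=3: holds
First hit at j=3, so smallest k = 3-0 = 3.

3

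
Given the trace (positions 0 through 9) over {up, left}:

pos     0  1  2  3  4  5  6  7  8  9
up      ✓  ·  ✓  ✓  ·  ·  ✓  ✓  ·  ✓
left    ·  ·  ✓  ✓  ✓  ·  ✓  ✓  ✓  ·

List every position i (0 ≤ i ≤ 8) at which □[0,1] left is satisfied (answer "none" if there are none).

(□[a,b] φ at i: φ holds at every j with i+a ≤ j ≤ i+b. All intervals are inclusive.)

Evaluate at each i in [0,8]:
  i=0: ✗ (fails at j=0)
  i=1: ✗ (fails at j=1)
  i=2: ✓ (all of [2,3])
  i=3: ✓ (all of [3,4])
  i=4: ✗ (fails at j=5)
  i=5: ✗ (fails at j=5)
  i=6: ✓ (all of [6,7])
  i=7: ✓ (all of [7,8])
  i=8: ✗ (fails at j=9)

2, 3, 6, 7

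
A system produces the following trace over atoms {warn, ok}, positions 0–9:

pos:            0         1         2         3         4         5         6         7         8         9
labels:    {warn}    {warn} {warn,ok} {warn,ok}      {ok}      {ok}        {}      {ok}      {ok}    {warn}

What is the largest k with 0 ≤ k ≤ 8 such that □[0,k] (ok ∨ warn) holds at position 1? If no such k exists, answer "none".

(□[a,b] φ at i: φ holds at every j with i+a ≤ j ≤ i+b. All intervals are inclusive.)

(ok ∨ warn) must hold from j=1 onward; find where it first fails.
  j=1: holds
  j=2: holds
  j=3: holds
  j=4: holds
  j=5: holds
  j=6: fails
Holds on [1,5], so largest k = 4.

4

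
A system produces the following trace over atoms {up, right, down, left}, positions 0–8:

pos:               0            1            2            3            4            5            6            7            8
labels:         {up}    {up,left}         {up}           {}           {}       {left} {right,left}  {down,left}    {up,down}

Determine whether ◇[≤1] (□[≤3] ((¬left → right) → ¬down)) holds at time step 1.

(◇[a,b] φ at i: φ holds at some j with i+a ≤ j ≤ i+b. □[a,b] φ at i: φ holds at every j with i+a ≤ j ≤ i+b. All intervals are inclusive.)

Check □[≤3] ((¬left → right) → ¬down) at each j in [1,2]:
  j=1: holds on [1,4]
  j=2: holds on [2,5]
Found at j=1 → formula holds.

True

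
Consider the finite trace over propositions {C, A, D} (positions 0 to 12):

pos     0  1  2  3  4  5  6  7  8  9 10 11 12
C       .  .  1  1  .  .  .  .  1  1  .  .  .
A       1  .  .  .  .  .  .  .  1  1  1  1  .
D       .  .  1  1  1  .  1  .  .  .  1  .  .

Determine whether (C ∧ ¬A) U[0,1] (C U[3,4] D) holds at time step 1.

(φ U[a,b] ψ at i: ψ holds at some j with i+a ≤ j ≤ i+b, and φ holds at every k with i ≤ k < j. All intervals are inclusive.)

Need some j in [1,2] with (C U[3,4] D), and (C ∧ ¬A) at every k in [1,j-1].
  j=1: (C U[3,4] D) — fails.
  j=2: (C U[3,4] D) — fails.
No j in the window works → until fails.

False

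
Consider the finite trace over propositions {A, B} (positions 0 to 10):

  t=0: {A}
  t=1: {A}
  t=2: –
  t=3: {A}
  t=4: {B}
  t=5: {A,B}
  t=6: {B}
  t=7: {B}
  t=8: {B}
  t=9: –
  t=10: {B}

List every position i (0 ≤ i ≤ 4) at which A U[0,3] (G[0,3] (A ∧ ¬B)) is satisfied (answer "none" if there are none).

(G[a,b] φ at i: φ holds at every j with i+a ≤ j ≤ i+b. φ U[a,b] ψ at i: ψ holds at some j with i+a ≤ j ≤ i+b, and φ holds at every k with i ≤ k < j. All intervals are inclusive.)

Evaluate at each i in [0,4]:
  i=0: ✗ (no rhs in [0,3])
  i=1: ✗ (no rhs in [1,4])
  i=2: ✗ (no rhs in [2,5])
  i=3: ✗ (no rhs in [3,6])
  i=4: ✗ (no rhs in [4,7])

none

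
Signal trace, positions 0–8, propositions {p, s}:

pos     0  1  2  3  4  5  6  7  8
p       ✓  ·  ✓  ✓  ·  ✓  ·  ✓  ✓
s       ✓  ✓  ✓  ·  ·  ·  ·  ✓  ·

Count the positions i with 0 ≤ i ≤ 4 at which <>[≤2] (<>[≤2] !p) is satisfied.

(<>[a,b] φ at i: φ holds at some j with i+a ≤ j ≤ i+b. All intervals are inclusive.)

5

Evaluate at each i in [0,4]:
  i=0: ✓ (witness j=0)
  i=1: ✓ (witness j=1)
  i=2: ✓ (witness j=2)
  i=3: ✓ (witness j=3)
  i=4: ✓ (witness j=4)
Positions where it holds: {0, 1, 2, 3, 4} → 5.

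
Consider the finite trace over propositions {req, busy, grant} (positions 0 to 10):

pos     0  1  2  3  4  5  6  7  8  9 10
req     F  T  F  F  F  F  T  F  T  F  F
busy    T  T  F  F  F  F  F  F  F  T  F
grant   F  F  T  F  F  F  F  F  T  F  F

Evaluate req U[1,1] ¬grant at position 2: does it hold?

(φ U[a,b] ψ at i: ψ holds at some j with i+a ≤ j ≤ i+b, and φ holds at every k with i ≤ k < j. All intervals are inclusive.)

Need some j in [3,3] with ¬grant, and req at every k in [2,j-1].
  j=3: ¬grant holds, but req fails at k=2 → not this j.
No j in the window works → until fails.

Does not hold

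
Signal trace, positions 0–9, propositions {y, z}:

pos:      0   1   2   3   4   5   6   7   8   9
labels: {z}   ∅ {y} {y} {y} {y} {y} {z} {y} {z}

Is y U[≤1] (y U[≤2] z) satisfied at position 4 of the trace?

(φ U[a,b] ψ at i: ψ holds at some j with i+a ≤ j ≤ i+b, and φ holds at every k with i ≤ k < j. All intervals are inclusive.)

Need some j in [4,5] with (y U[≤2] z), and y at every k in [4,j-1].
  j=4: (y U[≤2] z) — fails.
  j=5: (y U[≤2] z) holds; y holds at every k in [4,4] → satisfied.

Yes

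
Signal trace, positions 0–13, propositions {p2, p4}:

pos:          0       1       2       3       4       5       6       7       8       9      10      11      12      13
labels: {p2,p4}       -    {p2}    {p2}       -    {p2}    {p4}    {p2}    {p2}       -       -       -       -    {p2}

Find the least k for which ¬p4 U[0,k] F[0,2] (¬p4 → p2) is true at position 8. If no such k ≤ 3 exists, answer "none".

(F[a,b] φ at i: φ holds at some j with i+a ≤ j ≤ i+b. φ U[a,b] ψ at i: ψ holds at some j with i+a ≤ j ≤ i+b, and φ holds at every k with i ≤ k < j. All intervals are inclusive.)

Need earliest j ≥ 8 with F[0,2] (¬p4 → p2), and ¬p4 at every k in [8,j-1].
  j=8: rhs holds (empty prefix). k = 0.

0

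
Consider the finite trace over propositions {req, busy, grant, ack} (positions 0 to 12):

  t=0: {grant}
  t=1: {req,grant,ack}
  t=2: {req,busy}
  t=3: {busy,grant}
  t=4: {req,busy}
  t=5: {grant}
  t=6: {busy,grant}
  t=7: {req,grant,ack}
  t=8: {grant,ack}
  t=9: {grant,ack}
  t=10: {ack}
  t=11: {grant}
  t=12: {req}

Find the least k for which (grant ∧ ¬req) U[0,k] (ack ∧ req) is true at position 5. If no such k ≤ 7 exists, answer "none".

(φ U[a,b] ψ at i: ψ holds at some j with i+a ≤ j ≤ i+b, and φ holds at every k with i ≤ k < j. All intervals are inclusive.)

2

Need earliest j ≥ 5 with (ack ∧ req), and (grant ∧ ¬req) at every k in [5,j-1].
  j=5: rhs fails.
  j=6: rhs fails.
  j=7: rhs holds; lhs holds on [5,6]. k = 2.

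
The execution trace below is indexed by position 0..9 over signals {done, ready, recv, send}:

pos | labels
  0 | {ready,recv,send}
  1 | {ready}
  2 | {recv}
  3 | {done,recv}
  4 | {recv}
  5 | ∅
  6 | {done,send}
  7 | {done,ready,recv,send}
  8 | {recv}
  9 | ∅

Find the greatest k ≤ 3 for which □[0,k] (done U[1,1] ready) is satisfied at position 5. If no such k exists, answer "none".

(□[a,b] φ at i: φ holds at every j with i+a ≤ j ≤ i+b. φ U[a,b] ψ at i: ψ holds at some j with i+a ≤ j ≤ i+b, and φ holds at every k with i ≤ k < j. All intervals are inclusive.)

none

(done U[1,1] ready) must hold from j=5 onward; find where it first fails.
  j=5: fails → no k works.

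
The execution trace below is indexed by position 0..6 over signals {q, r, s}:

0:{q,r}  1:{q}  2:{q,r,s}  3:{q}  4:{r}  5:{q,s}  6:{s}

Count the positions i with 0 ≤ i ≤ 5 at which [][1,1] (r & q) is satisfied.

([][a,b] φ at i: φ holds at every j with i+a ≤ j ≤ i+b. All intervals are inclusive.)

1

Evaluate at each i in [0,5]:
  i=0: ✗ (fails at j=1)
  i=1: ✓ (all of [2,2])
  i=2: ✗ (fails at j=3)
  i=3: ✗ (fails at j=4)
  i=4: ✗ (fails at j=5)
  i=5: ✗ (fails at j=6)
Positions where it holds: {1} → 1.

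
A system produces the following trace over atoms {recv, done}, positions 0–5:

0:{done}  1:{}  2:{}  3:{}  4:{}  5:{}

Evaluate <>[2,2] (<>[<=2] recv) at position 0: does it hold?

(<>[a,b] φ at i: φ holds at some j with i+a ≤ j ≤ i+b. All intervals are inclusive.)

False

Check <>[<=2] recv at each j in [2,2]:
  j=2: fails (none in [2,4])
No position in the window satisfies it → formula fails.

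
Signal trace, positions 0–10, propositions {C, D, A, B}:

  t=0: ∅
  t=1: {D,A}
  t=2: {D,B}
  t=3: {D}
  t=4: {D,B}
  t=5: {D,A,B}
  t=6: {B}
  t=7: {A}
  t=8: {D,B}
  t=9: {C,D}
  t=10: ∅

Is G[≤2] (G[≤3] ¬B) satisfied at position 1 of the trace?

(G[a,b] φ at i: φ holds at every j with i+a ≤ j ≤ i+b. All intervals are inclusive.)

Check G[≤3] ¬B at every j in [1,3]:
  j=1: fails at 2
  j=2: fails at 2
  j=3: fails at 4
Fails at j=1 → formula fails.

Does not hold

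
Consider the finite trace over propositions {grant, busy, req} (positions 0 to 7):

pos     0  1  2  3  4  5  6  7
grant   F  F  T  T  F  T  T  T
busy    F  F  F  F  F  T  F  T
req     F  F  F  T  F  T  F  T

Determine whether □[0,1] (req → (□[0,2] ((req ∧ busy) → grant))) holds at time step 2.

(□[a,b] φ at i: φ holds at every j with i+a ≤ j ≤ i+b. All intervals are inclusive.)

Holds

Check (req → (□[0,2] ((req ∧ busy) → grant))) at every j in [2,3]:
  j=2: antecedent false → ✓
  j=3: antecedent true; consequent holds on [3,5] → ✓
All positions satisfy it → formula holds.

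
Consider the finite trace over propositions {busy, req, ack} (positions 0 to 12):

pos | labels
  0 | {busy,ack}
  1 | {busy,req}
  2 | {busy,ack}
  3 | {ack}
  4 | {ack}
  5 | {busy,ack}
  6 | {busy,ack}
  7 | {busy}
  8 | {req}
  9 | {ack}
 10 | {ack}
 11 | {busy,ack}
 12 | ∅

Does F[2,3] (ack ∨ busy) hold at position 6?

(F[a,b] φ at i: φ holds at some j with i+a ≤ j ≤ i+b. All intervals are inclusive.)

Holds

Check (ack ∨ busy) at each j in [8,9]:
  j=8: false
  j=9: true
Found at j=9 → formula holds.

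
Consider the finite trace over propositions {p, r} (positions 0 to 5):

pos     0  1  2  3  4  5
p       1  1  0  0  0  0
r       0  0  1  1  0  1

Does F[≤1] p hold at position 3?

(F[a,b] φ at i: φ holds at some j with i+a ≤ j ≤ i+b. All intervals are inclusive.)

False

Check p at each j in [3,4]:
  j=3: false
  j=4: false
No position in the window satisfies it → formula fails.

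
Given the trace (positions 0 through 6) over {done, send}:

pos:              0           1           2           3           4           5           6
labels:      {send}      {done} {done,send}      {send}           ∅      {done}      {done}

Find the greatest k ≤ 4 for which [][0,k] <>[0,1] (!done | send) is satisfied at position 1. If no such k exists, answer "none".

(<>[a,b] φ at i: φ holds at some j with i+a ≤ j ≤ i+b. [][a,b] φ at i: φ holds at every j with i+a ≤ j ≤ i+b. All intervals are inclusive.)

3

<>[0,1] (!done | send) must hold from j=1 onward; find where it first fails.
  j=1: holds
  j=2: holds
  j=3: holds
  j=4: holds
  j=5: fails
Holds on [1,4], so largest k = 3.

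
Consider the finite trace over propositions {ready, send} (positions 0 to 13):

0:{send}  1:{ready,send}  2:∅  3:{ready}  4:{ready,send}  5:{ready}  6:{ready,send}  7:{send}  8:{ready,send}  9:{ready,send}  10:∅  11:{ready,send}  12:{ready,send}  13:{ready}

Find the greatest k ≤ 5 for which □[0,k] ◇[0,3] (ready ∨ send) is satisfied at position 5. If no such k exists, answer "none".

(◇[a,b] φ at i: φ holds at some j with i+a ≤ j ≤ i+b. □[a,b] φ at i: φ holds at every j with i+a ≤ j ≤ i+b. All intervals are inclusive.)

◇[0,3] (ready ∨ send) must hold from j=5 onward; find where it first fails.
  j=5: holds
  j=6: holds
  j=7: holds
  j=8: holds
  j=9: holds
  j=10: holds
Holds through j=10; largest k = 5.

5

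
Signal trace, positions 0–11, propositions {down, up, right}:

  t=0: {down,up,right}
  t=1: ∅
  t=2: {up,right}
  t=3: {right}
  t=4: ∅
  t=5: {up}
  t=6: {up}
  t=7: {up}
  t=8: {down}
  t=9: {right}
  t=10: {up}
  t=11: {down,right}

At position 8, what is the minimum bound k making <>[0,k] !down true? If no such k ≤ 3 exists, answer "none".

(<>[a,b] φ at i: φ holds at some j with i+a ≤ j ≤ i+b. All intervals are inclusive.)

Scan j = 8,9,… for !down:
  j=8: fails
  j=9: holds
First hit at j=9, so smallest k = 9-8 = 1.

1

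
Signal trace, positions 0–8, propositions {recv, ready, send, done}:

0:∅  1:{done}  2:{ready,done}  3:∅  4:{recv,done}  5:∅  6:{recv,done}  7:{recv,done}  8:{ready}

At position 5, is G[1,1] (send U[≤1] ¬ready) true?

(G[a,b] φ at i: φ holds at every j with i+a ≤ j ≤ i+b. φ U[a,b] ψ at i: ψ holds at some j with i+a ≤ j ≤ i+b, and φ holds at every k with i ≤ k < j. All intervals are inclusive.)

Check (send U[≤1] ¬ready) at every j in [6,6]:
  j=6: holds
All positions satisfy it → formula holds.

Yes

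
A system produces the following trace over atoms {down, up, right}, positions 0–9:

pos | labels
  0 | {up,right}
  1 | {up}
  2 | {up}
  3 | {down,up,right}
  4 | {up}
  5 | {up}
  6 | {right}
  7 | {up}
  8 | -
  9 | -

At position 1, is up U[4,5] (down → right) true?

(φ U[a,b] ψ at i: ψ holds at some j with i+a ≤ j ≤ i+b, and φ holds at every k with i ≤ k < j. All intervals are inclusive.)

Yes

Need some j in [5,6] with (down → right), and up at every k in [1,j-1].
  j=5: (down → right) holds; up holds at every k in [1,4] → satisfied.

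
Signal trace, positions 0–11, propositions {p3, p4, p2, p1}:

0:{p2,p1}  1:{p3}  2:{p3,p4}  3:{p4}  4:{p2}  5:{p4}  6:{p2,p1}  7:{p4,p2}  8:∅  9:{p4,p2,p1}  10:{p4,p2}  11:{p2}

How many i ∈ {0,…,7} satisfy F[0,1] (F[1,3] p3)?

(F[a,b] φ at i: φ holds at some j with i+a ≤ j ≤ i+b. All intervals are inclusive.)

Evaluate at each i in [0,7]:
  i=0: ✓ (witness j=0)
  i=1: ✓ (witness j=1)
  i=2: ✗ (none in [2,3])
  i=3: ✗ (none in [3,4])
  i=4: ✗ (none in [4,5])
  i=5: ✗ (none in [5,6])
  i=6: ✗ (none in [6,7])
  i=7: ✗ (none in [7,8])
Positions where it holds: {0, 1} → 2.

2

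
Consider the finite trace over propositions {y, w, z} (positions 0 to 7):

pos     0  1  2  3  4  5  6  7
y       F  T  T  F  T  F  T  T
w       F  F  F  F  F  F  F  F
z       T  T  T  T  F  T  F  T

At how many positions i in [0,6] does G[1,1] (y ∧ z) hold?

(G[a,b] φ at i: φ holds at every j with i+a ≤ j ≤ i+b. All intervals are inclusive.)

3

Evaluate at each i in [0,6]:
  i=0: ✓ (all of [1,1])
  i=1: ✓ (all of [2,2])
  i=2: ✗ (fails at j=3)
  i=3: ✗ (fails at j=4)
  i=4: ✗ (fails at j=5)
  i=5: ✗ (fails at j=6)
  i=6: ✓ (all of [7,7])
Positions where it holds: {0, 1, 6} → 3.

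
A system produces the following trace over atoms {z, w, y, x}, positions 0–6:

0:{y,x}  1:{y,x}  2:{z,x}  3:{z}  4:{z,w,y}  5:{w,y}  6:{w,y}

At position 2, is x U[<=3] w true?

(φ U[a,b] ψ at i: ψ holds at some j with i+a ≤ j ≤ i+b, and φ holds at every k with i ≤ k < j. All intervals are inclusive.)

False

Need some j in [2,5] with w, and x at every k in [2,j-1].
  j=2: w false.
  j=3: w false.
  j=4: w holds, but x fails at k=3 → not this j.
  j=5: w holds, but x fails at k=3 → not this j.
No j in the window works → until fails.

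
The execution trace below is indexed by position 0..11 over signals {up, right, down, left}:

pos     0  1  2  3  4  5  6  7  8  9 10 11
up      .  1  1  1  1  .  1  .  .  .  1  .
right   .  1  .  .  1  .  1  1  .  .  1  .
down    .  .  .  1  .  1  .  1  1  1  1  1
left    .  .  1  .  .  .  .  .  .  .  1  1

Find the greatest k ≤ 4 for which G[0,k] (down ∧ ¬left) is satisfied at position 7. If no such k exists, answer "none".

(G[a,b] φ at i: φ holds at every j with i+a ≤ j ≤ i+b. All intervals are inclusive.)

(down ∧ ¬left) must hold from j=7 onward; find where it first fails.
  j=7: holds
  j=8: holds
  j=9: holds
  j=10: fails
Holds on [7,9], so largest k = 2.

2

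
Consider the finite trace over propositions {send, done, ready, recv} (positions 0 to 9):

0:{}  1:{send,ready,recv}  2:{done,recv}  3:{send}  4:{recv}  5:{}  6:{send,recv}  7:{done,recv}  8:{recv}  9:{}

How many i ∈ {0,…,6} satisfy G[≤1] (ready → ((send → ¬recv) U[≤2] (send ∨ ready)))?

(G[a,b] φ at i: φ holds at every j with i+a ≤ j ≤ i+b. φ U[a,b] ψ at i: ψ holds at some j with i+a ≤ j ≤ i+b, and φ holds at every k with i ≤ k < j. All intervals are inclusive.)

7

Evaluate at each i in [0,6]:
  i=0: ✓ (all of [0,1])
  i=1: ✓ (all of [1,2])
  i=2: ✓ (all of [2,3])
  i=3: ✓ (all of [3,4])
  i=4: ✓ (all of [4,5])
  i=5: ✓ (all of [5,6])
  i=6: ✓ (all of [6,7])
Positions where it holds: {0, 1, 2, 3, 4, 5, 6} → 7.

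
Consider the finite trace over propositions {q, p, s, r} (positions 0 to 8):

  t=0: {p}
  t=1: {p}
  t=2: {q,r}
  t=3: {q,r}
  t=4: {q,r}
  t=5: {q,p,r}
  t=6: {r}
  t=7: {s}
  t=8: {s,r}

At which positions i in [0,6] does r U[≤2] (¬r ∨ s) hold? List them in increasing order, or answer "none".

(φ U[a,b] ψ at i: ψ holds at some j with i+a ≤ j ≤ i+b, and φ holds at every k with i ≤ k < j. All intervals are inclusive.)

0, 1, 5, 6

Evaluate at each i in [0,6]:
  i=0: ✓ (rhs at j=0)
  i=1: ✓ (rhs at j=1)
  i=2: ✗ (no rhs in [2,4])
  i=3: ✗ (no rhs in [3,5])
  i=4: ✗ (no rhs in [4,6])
  i=5: ✓ (rhs at j=7; lhs holds on [5,6])
  i=6: ✓ (rhs at j=7; lhs holds on [6,6])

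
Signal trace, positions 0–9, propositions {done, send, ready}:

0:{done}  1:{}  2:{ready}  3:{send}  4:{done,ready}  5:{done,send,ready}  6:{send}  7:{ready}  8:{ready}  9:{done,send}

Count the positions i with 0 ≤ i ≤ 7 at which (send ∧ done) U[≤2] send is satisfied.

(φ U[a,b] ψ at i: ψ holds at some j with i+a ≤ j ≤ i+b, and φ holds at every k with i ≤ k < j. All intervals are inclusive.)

3

Evaluate at each i in [0,7]:
  i=0: ✗ (no rhs in [0,2])
  i=1: ✗ (lhs fails at k=1 before rhs at j=3)
  i=2: ✗ (lhs fails at k=2 before rhs at j=3)
  i=3: ✓ (rhs at j=3)
  i=4: ✗ (lhs fails at k=4 before rhs at j=5)
  i=5: ✓ (rhs at j=5)
  i=6: ✓ (rhs at j=6)
  i=7: ✗ (lhs fails at k=7 before rhs at j=9)
Positions where it holds: {3, 5, 6} → 3.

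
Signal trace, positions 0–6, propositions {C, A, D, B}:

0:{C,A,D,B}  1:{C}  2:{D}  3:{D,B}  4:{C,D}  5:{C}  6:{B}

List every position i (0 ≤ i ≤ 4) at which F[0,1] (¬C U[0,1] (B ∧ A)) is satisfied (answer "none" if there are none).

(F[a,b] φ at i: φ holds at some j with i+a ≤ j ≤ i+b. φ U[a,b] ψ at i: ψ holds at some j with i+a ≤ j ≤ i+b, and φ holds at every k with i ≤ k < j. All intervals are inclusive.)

Evaluate at each i in [0,4]:
  i=0: ✓ (witness j=0)
  i=1: ✗ (none in [1,2])
  i=2: ✗ (none in [2,3])
  i=3: ✗ (none in [3,4])
  i=4: ✗ (none in [4,5])

0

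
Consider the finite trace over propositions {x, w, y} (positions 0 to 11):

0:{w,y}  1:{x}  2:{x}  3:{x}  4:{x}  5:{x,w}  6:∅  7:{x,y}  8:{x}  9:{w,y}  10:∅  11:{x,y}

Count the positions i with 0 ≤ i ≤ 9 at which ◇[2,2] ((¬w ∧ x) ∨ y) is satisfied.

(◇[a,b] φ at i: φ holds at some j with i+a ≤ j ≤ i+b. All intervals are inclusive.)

7

Evaluate at each i in [0,9]:
  i=0: ✓ (witness j=2)
  i=1: ✓ (witness j=3)
  i=2: ✓ (witness j=4)
  i=3: ✗ (none in [5,5])
  i=4: ✗ (none in [6,6])
  i=5: ✓ (witness j=7)
  i=6: ✓ (witness j=8)
  i=7: ✓ (witness j=9)
  i=8: ✗ (none in [10,10])
  i=9: ✓ (witness j=11)
Positions where it holds: {0, 1, 2, 5, 6, 7, 9} → 7.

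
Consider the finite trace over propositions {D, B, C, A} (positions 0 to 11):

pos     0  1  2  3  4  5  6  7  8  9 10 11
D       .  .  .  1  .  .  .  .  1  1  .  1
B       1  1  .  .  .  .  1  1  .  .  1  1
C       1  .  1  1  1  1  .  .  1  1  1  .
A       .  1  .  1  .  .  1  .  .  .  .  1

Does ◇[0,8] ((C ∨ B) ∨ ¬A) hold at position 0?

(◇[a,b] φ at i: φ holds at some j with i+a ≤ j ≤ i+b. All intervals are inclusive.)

Check ((C ∨ B) ∨ ¬A) at each j in [0,8]:
  j=0: true
  j=1: true
  j=2: true
  j=3: true
  j=4: true
  j=5: true
  j=6: true
  j=7: true
  j=8: true
Found at j=0 → formula holds.

Yes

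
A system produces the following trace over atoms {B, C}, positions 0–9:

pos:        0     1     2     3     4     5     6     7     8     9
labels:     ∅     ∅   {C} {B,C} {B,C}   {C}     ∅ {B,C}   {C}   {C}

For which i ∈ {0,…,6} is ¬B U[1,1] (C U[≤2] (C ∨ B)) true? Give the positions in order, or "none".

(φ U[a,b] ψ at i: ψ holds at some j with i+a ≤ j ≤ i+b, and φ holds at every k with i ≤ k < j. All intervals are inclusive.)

1, 2, 6

Evaluate at each i in [0,6]:
  i=0: ✗ (no rhs in [1,1])
  i=1: ✓ (rhs at j=2; lhs holds on [1,1])
  i=2: ✓ (rhs at j=3; lhs holds on [2,2])
  i=3: ✗ (lhs fails at k=3 before rhs at j=4)
  i=4: ✗ (lhs fails at k=4 before rhs at j=5)
  i=5: ✗ (no rhs in [6,6])
  i=6: ✓ (rhs at j=7; lhs holds on [6,6])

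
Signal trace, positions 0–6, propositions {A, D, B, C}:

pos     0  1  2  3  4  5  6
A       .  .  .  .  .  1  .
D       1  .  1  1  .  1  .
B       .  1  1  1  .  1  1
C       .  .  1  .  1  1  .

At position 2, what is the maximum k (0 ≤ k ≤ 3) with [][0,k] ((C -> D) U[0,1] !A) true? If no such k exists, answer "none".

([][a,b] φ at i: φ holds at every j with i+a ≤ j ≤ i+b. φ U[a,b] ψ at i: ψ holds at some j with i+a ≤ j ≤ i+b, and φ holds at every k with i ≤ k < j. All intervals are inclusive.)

3

((C -> D) U[0,1] !A) must hold from j=2 onward; find where it first fails.
  j=2: holds
  j=3: holds
  j=4: holds
  j=5: holds
Holds through j=5; largest k = 3.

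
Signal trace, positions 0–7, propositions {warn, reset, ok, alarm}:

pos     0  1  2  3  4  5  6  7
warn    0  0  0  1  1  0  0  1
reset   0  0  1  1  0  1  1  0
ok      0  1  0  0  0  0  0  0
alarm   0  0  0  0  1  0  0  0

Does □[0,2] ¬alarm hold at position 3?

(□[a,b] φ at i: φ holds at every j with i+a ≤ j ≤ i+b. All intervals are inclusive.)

Check ¬alarm at every j in [3,5]:
  j=3: true
  j=4: false
  j=5: true
Fails at j=4 → formula fails.

Does not hold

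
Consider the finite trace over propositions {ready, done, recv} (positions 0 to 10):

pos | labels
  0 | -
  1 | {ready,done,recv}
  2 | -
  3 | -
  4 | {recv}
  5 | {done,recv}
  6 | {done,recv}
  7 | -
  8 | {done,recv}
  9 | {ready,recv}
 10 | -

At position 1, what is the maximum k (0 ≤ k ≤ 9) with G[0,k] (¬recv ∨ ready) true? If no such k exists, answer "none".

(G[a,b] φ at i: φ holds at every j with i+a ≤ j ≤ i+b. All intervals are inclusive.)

2

(¬recv ∨ ready) must hold from j=1 onward; find where it first fails.
  j=1: holds
  j=2: holds
  j=3: holds
  j=4: fails
Holds on [1,3], so largest k = 2.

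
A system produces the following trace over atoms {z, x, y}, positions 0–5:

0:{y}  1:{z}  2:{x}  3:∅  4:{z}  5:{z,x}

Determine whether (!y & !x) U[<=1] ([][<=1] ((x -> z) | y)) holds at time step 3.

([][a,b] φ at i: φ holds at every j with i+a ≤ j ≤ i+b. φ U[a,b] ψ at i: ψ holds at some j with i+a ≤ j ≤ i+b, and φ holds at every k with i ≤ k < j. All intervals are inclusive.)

Need some j in [3,4] with [][<=1] ((x -> z) | y), and (!y & !x) at every k in [3,j-1].
  j=3: [][<=1] ((x -> z) | y) holds; no prefix to check → satisfied.

Holds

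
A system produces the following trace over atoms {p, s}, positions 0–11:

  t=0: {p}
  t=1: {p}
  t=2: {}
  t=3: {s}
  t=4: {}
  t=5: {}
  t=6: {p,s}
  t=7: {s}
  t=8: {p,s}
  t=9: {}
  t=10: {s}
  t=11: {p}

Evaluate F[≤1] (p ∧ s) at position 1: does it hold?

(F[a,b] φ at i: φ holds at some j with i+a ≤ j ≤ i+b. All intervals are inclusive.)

No

Check (p ∧ s) at each j in [1,2]:
  j=1: false
  j=2: false
No position in the window satisfies it → formula fails.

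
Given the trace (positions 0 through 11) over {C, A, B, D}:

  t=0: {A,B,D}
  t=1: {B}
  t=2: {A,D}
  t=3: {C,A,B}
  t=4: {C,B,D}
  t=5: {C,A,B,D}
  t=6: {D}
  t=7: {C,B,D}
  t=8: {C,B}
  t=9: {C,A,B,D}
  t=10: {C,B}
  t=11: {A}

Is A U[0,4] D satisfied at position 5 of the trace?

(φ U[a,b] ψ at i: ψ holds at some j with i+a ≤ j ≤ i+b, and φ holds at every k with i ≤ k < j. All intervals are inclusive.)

Need some j in [5,9] with D, and A at every k in [5,j-1].
  j=5: D holds; no prefix to check → satisfied.

Yes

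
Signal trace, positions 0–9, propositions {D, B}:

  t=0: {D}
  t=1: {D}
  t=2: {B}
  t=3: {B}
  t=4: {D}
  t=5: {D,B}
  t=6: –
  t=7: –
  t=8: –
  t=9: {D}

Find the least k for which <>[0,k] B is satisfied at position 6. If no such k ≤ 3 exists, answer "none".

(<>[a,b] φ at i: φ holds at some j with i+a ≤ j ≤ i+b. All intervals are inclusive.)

none

Scan j = 6,7,… for B:
  j=6: fails
  j=7: fails
  j=8: fails
  j=9: fails
No j in [6,9] satisfies it → none.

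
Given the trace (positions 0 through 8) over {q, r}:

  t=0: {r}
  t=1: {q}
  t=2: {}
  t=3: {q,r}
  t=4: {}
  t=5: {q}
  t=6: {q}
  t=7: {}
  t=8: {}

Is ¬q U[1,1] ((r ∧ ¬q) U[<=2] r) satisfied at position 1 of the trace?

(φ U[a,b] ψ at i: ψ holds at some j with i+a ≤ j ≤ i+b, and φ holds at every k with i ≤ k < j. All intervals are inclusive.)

No

Need some j in [2,2] with ((r ∧ ¬q) U[<=2] r), and ¬q at every k in [1,j-1].
  j=2: ((r ∧ ¬q) U[<=2] r) — fails.
No j in the window works → until fails.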